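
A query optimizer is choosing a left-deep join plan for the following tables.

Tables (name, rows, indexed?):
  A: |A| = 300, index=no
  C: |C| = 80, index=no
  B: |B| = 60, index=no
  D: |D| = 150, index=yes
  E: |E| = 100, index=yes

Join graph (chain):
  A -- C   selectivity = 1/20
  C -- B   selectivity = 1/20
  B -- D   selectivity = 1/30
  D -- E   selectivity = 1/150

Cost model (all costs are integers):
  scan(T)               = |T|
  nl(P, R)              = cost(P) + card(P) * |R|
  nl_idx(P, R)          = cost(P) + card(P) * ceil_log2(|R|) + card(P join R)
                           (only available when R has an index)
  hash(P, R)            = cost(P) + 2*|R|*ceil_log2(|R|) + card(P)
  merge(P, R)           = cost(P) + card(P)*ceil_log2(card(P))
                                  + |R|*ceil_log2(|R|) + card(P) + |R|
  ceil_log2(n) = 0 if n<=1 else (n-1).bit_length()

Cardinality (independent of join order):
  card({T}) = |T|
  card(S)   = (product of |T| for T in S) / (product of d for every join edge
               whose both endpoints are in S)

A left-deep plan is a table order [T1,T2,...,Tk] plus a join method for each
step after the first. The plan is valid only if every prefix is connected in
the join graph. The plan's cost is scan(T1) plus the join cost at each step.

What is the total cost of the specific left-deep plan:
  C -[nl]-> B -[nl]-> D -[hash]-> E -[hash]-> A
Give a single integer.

step 1: scan C: cost=80, card=80
step 2: join B via nl
    card(P join B) = 80*60/(20) = 240
    cost = 80 + 80*60 = 4880
step 3: join D via nl
    card(P join D) = 240*150/(30) = 1200
    cost = 4880 + 240*150 = 40880
step 4: join E via hash
    card(P join E) = 1200*100/(150) = 800
    cost = 40880 + 2*100*7 + 1200 = 43480
step 5: join A via hash
    card(P join A) = 800*300/(20) = 12000
    cost = 43480 + 2*300*9 + 800 = 49680

49680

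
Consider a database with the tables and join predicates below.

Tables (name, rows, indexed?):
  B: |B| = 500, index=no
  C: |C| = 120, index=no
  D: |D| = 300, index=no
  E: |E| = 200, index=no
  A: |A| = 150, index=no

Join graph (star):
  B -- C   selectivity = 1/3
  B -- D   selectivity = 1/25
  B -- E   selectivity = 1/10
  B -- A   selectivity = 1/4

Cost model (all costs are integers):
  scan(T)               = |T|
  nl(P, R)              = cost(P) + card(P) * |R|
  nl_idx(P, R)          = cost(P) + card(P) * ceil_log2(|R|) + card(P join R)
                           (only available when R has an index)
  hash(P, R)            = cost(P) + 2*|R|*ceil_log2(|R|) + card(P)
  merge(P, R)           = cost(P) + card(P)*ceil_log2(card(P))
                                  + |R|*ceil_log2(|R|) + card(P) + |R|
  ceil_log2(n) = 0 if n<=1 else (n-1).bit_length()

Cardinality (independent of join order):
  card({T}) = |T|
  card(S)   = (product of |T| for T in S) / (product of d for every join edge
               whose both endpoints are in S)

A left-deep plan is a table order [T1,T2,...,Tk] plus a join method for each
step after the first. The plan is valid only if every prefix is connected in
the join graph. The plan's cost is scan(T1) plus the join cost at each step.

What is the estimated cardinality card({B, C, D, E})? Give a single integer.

4800000

Tables in S: B(500), C(120), D(300), E(200)
Edges inside S: B-C(d=3), B-D(d=25), B-E(d=10)
numerator = 500 * 120 * 300 * 200 = 3600000000
denominator = 3 * 25 * 10 = 750
card(S) = 3600000000 / 750 = 4800000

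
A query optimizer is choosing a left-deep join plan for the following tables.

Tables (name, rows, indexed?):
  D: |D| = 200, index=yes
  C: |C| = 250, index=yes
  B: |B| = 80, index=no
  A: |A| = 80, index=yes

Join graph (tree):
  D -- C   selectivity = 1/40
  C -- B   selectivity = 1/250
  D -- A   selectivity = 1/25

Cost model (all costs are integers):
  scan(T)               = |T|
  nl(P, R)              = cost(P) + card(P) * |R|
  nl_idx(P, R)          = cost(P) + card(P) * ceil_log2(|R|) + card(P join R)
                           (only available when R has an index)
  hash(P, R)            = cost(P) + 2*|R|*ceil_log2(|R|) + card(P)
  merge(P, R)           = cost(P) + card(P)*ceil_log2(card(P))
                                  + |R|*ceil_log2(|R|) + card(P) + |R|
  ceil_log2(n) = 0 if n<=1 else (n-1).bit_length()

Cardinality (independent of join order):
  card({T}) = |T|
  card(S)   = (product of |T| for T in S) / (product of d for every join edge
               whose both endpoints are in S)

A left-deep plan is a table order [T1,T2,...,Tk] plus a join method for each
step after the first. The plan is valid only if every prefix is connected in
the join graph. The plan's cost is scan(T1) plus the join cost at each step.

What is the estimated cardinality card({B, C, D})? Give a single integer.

Tables in S: B(80), C(250), D(200)
Edges inside S: D-C(d=40), C-B(d=250)
numerator = 80 * 250 * 200 = 4000000
denominator = 40 * 250 = 10000
card(S) = 4000000 / 10000 = 400

400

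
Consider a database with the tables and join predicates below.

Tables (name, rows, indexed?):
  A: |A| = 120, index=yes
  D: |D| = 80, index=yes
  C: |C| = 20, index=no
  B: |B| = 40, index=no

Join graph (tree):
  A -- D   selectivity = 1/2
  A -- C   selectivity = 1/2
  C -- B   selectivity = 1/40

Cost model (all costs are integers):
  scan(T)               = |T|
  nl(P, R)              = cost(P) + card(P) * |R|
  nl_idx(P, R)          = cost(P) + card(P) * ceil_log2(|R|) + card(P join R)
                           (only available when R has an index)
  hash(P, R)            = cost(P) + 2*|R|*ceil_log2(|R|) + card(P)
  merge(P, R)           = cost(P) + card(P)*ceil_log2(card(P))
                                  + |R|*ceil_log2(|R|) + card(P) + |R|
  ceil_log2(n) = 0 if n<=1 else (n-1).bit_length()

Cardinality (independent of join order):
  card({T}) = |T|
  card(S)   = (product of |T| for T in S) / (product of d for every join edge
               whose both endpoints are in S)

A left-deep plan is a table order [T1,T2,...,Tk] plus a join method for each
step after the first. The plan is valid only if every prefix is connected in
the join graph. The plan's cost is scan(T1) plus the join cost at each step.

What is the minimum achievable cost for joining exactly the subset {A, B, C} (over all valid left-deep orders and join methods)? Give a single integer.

1360

Selinger DP over subsets of {A,B,C}:
  {A}: scan cost=120, card=120
  {C}: scan cost=20, card=20
  {B}: scan cost=40, card=40
  {AC}: card=1200; try (C,hash)→440, (A,merge)→1100, (C,merge)→1200, (A,nl_idx)→1360, (A,hash)→1720, (A,nl)→2420 …(+1); best=440 via (C,hash)
  {BC}: card=20; try (C,hash)→280, (B,merge)→420, (C,merge)→440, (B,hash)→520, (B,nl)→820, (C,nl)→840; best=280 via (C,hash)
  {ABC}: card=1200; try (A,merge)→1360, (A,nl_idx)→1620, (A,hash)→1980, (B,hash)→2120, (A,nl)→2680, (B,merge)→15120 …(+1); best=1360 via (A,merge)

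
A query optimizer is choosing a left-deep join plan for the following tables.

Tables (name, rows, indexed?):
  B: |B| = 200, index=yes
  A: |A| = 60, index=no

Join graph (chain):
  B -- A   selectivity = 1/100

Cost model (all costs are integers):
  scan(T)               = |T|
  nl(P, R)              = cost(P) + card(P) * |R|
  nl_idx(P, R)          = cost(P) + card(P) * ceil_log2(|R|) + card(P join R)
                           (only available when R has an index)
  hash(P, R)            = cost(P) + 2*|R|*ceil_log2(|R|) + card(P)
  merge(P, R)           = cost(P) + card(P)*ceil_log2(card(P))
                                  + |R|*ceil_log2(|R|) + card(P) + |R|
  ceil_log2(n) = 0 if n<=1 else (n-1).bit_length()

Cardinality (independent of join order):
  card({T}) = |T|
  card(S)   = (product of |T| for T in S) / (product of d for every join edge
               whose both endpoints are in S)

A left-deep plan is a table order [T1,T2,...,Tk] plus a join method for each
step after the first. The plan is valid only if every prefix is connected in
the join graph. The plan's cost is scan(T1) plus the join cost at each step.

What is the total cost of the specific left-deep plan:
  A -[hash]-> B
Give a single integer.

step 1: scan A: cost=60, card=60
step 2: join B via hash
    card(P join B) = 60*200/(100) = 120
    cost = 60 + 2*200*8 + 60 = 3320

3320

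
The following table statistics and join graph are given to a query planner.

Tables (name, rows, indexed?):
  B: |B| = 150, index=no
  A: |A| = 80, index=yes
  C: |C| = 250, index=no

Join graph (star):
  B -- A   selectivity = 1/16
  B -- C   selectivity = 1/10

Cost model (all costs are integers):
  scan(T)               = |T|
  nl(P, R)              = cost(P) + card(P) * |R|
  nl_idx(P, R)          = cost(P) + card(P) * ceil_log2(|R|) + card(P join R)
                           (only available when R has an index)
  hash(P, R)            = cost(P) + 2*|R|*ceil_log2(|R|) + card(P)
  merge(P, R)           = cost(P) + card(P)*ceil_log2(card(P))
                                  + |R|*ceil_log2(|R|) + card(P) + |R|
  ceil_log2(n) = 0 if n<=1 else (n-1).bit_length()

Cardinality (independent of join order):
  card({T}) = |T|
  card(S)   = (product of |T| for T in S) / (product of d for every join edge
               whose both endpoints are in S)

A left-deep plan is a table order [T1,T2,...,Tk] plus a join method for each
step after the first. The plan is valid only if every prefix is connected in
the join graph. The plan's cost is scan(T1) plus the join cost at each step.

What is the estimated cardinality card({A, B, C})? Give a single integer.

Tables in S: A(80), B(150), C(250)
Edges inside S: B-A(d=16), B-C(d=10)
numerator = 80 * 150 * 250 = 3000000
denominator = 16 * 10 = 160
card(S) = 3000000 / 160 = 18750

18750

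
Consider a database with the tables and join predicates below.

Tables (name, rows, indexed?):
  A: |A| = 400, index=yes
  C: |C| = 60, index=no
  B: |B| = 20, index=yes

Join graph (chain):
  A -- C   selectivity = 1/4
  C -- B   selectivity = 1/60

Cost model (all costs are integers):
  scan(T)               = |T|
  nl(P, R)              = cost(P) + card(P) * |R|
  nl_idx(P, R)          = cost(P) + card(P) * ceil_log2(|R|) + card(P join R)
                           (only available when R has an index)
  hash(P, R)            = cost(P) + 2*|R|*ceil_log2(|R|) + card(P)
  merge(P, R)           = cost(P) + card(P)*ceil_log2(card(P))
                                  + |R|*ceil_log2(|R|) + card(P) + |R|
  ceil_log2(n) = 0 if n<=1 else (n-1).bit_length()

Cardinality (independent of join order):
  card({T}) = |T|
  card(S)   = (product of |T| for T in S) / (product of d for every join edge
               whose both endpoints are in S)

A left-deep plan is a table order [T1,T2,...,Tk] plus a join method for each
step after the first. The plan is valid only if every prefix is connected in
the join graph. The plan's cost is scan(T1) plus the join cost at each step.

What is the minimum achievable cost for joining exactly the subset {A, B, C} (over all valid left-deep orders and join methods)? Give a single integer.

Selinger DP over subsets of {A,B,C}:
  {A}: scan cost=400, card=400
  {C}: scan cost=60, card=60
  {B}: scan cost=20, card=20
  {AC}: card=6000; try (C,hash)→1520, (A,merge)→4480, (C,merge)→4820, (A,nl_idx)→6600, (A,hash)→7320, (A,nl)→24060 …(+1); best=1520 via (C,hash)
  {BC}: card=20; try (B,hash)→320, (B,nl_idx)→380, (C,merge)→560, (B,merge)→600, (C,hash)→760, (C,nl)→1220 …(+1); best=320 via (B,hash)
  {ABC}: card=2000; try (A,nl_idx)→2500, (A,merge)→4440, (A,hash)→7540, (B,hash)→7720, (A,nl)→8320, (B,nl_idx)→33520 …(+2); best=2500 via (A,nl_idx)

2500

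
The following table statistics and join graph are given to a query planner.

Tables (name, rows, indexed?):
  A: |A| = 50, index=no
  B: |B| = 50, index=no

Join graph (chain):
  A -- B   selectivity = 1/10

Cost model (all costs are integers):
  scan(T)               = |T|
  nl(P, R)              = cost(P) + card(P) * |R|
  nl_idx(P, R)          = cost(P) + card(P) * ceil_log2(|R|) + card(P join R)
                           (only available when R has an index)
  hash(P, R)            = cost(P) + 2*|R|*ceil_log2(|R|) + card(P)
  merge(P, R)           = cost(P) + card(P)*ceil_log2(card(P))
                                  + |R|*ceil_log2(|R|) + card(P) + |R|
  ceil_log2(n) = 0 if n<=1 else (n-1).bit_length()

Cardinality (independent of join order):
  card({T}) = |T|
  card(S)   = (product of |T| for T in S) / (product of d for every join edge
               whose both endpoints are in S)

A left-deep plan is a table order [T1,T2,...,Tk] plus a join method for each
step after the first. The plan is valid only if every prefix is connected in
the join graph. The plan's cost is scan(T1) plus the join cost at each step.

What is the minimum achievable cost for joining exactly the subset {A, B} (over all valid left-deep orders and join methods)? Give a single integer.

Selinger DP over subsets of {A,B}:
  {A}: scan cost=50, card=50
  {B}: scan cost=50, card=50
  {AB}: card=250; try (B,hash)→700, (A,hash)→700, (B,merge)→750, (A,merge)→750, (B,nl)→2550, (A,nl)→2550; best=700 via (B,hash)

700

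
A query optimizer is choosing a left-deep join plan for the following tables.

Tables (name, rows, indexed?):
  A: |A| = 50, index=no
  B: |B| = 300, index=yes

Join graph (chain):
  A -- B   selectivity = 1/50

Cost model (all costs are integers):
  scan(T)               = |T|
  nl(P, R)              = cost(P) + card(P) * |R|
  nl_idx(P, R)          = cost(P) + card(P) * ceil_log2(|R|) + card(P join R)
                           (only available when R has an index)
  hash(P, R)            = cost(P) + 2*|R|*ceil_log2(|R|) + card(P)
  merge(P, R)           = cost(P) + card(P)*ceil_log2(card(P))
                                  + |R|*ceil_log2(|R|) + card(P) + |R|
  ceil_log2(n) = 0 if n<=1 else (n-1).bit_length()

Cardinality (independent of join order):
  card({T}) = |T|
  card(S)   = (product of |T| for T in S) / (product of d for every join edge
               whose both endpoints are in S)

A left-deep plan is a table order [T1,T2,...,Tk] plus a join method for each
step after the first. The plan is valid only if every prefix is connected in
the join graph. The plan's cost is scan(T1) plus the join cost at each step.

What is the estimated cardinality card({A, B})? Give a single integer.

Tables in S: A(50), B(300)
Edges inside S: A-B(d=50)
numerator = 50 * 300 = 15000
denominator = 50 = 50
card(S) = 15000 / 50 = 300

300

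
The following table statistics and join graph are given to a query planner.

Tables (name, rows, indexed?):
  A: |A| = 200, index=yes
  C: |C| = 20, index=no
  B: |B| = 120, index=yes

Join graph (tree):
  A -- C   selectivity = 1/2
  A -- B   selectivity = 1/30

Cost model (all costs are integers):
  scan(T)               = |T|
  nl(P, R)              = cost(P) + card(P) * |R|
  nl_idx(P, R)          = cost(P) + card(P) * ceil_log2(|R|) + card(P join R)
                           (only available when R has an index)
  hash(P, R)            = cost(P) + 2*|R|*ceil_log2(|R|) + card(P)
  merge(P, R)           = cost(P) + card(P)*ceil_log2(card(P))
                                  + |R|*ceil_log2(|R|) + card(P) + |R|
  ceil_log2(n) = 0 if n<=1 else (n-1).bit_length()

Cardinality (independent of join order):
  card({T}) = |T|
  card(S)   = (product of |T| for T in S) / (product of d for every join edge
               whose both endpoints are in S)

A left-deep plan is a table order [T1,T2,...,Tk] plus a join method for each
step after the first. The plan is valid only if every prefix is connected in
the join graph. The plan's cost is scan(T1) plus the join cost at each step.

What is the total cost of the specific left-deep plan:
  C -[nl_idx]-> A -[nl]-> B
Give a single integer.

242180

step 1: scan C: cost=20, card=20
step 2: join A via nl_idx
    card(P join A) = 20*200/(2) = 2000
    cost = 20 + 20*8 + 2000 = 2180
step 3: join B via nl
    card(P join B) = 2000*120/(30) = 8000
    cost = 2180 + 2000*120 = 242180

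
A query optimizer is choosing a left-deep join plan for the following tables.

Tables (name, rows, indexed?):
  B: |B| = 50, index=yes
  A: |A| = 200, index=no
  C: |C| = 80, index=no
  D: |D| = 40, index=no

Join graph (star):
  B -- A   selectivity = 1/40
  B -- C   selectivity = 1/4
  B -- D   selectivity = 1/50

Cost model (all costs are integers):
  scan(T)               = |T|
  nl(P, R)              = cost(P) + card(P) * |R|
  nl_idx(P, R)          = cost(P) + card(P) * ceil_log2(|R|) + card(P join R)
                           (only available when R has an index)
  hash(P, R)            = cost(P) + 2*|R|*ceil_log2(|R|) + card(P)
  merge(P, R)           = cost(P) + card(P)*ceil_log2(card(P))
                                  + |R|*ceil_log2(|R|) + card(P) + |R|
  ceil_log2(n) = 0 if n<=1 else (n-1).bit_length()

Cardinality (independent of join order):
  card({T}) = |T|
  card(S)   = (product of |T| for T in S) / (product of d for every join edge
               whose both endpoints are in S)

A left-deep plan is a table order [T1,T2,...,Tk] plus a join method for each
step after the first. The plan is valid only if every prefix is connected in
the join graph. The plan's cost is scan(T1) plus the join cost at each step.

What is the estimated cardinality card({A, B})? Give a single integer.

Tables in S: A(200), B(50)
Edges inside S: B-A(d=40)
numerator = 200 * 50 = 10000
denominator = 40 = 40
card(S) = 10000 / 40 = 250

250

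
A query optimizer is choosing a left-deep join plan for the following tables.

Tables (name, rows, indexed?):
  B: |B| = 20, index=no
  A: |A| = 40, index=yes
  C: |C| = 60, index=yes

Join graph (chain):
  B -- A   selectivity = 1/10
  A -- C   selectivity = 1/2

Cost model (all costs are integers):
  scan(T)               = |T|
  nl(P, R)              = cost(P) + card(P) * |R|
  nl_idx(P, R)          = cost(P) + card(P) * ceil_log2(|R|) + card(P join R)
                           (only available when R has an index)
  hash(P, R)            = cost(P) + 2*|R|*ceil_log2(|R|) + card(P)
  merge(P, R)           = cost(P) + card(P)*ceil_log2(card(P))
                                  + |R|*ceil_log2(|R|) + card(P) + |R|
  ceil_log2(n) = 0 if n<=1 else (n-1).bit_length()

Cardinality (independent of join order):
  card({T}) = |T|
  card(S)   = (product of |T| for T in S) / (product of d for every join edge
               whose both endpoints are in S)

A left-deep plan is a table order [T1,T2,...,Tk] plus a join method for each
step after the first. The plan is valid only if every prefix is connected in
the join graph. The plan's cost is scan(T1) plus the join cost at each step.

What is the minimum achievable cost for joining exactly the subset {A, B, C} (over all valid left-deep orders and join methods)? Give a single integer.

1020

Selinger DP over subsets of {A,B,C}:
  {B}: scan cost=20, card=20
  {A}: scan cost=40, card=40
  {C}: scan cost=60, card=60
  {AB}: card=80; try (A,nl_idx)→220, (B,hash)→280, (A,merge)→420, (B,merge)→440, (A,hash)→520, (A,nl)→820 …(+1); best=220 via (A,nl_idx)
  {AC}: card=1200; try (A,hash)→600, (C,merge)→740, (A,merge)→760, (C,hash)→800, (C,nl_idx)→1480, (A,nl_idx)→1620 …(+2); best=600 via (A,hash)
  {ABC}: card=2400; try (C,hash)→1020, (C,merge)→1280, (B,hash)→2000, (C,nl_idx)→3100, (C,nl)→5020, (B,merge)→15120 …(+1); best=1020 via (C,hash)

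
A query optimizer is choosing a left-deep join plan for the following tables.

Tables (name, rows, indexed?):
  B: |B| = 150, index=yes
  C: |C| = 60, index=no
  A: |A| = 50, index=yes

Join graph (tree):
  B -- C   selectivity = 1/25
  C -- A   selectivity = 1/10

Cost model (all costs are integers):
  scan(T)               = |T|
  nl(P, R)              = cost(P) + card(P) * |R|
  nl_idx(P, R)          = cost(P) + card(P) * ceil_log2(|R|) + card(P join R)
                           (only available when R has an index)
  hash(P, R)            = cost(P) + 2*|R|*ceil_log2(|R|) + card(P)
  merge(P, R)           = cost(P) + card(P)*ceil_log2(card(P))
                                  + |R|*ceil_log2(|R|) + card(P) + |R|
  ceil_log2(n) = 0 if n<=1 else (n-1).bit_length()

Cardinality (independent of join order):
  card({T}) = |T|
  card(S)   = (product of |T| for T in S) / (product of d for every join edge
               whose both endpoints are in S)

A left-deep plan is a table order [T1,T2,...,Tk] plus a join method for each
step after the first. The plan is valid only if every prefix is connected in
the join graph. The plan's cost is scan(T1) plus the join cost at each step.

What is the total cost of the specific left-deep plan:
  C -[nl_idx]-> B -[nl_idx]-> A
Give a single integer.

4860

step 1: scan C: cost=60, card=60
step 2: join B via nl_idx
    card(P join B) = 60*150/(25) = 360
    cost = 60 + 60*8 + 360 = 900
step 3: join A via nl_idx
    card(P join A) = 360*50/(10) = 1800
    cost = 900 + 360*6 + 1800 = 4860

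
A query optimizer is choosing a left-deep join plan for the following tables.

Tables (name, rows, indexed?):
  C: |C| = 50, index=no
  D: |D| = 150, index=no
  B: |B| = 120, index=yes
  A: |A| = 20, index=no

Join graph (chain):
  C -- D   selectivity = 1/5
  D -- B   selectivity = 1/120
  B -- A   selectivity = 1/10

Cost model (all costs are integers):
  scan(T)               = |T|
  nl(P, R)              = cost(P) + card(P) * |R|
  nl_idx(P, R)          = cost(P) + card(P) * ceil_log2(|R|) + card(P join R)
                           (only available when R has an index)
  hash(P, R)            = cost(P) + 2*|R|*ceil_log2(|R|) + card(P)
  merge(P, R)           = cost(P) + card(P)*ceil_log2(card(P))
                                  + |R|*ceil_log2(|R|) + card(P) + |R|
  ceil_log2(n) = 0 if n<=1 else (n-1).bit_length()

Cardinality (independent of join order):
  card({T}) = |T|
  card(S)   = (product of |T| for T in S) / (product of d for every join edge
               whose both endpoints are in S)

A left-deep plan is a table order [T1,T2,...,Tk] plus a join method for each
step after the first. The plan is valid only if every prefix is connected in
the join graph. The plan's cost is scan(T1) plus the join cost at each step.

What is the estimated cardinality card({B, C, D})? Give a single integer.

Tables in S: B(120), C(50), D(150)
Edges inside S: C-D(d=5), D-B(d=120)
numerator = 120 * 50 * 150 = 900000
denominator = 5 * 120 = 600
card(S) = 900000 / 600 = 1500

1500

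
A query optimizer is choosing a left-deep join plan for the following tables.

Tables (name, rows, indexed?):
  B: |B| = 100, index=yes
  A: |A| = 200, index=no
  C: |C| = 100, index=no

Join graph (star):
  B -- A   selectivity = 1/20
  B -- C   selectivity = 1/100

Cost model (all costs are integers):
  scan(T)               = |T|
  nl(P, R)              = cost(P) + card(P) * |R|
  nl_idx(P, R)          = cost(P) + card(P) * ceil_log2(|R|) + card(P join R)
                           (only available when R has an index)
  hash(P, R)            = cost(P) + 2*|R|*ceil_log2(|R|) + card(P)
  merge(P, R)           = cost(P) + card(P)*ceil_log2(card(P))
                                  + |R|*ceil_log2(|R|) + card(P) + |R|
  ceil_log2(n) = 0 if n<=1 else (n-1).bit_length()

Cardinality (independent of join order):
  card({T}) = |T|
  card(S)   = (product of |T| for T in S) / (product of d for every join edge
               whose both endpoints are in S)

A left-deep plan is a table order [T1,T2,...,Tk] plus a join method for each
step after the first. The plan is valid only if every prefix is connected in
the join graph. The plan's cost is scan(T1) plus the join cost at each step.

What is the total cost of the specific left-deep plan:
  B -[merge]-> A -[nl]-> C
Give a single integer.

102700

step 1: scan B: cost=100, card=100
step 2: join A via merge
    card(P join A) = 100*200/(20) = 1000
    cost = 100 + 100*7 + 200*8 + 100 + 200 = 2700
step 3: join C via nl
    card(P join C) = 1000*100/(100) = 1000
    cost = 2700 + 1000*100 = 102700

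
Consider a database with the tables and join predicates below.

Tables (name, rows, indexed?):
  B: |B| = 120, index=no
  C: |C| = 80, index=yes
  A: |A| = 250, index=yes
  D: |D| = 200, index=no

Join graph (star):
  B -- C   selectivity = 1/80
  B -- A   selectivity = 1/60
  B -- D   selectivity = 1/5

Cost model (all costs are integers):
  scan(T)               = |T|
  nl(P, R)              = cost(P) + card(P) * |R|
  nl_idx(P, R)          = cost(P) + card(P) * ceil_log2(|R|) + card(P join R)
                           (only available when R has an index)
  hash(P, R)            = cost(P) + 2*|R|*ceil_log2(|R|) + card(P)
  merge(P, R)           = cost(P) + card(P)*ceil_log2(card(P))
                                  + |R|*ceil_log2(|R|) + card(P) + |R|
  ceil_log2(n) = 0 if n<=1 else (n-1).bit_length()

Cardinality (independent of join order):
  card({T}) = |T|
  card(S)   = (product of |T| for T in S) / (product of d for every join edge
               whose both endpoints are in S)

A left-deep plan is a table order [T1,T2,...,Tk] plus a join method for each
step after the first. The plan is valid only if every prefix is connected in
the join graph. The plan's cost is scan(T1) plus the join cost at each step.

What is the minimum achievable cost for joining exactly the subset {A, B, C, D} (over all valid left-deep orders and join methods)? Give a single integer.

Selinger DP over subsets of {A,B,C,D}:
  {B}: scan cost=120, card=120
  {C}: scan cost=80, card=80
  {A}: scan cost=250, card=250
  {D}: scan cost=200, card=200
  {BC}: card=120; try (C,nl_idx)→1080, (C,hash)→1360, (B,merge)→1680, (C,merge)→1720, (B,hash)→1840, (B,nl)→9680 …(+1); best=1080 via (C,nl_idx)
  {AB}: card=500; try (A,nl_idx)→1580, (B,hash)→2180, (A,merge)→3330, (B,merge)→3460, (A,hash)→4240, (A,nl)→30120 …(+1); best=1580 via (A,nl_idx)
  {BD}: card=4800; try (B,hash)→2080, (D,merge)→2880, (B,merge)→2960, (D,hash)→3440, (D,nl)→24120, (B,nl)→24200; best=2080 via (B,hash)
  {ABC}: card=500; try (A,nl_idx)→2540, (C,hash)→3200, (A,merge)→4290, (A,hash)→5200, (C,nl_idx)→5580, (C,merge)→7220 …(+2); best=2540 via (A,nl_idx)
  {BCD}: card=4800; try (D,merge)→3840, (D,hash)→4400, (C,hash)→8000, (D,nl)→25080, (C,nl_idx)→40480, (C,merge)→69920 …(+1); best=3840 via (D,merge)
  {ABD}: card=20000; try (D,hash)→5280, (D,merge)→8380, (A,hash)→10880, (A,nl_idx)→60480, (A,merge)→71530, (D,nl)→101580 …(+1); best=5280 via (D,hash)
  {ABCD}: card=20000; try (D,hash)→6240, (D,merge)→9340, (A,hash)→12640, (C,hash)→26400, (A,nl_idx)→62240, (A,merge)→73290 …(+5); best=6240 via (D,hash)

6240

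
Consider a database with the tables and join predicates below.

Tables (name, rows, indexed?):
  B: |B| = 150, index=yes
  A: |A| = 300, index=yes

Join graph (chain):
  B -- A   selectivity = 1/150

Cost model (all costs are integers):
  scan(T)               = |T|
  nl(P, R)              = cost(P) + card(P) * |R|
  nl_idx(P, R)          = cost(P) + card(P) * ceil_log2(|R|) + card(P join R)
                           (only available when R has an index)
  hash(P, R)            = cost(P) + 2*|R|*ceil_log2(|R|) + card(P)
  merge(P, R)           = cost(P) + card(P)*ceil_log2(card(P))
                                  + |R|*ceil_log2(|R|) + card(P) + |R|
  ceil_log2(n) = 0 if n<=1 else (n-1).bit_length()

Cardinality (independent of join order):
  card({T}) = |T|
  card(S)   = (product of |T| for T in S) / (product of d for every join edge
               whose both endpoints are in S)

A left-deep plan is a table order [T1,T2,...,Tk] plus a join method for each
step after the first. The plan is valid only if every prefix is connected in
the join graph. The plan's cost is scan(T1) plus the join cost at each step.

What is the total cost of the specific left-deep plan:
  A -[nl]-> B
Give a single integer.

45300

step 1: scan A: cost=300, card=300
step 2: join B via nl
    card(P join B) = 300*150/(150) = 300
    cost = 300 + 300*150 = 45300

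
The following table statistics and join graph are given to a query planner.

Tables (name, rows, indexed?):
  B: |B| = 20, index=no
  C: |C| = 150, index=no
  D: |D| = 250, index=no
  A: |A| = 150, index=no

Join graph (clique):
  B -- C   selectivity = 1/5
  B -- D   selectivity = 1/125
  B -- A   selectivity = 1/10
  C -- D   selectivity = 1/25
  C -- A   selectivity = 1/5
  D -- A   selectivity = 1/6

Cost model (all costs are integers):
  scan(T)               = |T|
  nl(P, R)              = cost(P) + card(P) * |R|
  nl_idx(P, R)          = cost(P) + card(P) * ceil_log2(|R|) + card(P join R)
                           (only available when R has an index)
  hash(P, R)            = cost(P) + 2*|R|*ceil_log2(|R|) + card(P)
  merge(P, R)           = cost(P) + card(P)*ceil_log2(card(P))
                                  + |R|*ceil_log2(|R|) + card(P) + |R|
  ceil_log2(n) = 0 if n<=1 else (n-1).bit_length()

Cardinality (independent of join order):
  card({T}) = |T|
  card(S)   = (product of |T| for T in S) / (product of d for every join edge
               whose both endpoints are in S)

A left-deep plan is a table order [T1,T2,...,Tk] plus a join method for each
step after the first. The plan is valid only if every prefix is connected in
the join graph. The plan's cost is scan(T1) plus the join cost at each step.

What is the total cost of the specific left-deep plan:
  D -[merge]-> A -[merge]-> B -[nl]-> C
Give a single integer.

step 1: scan D: cost=250, card=250
step 2: join A via merge
    card(P join A) = 250*150/(6) = 6250
    cost = 250 + 250*8 + 150*8 + 250 + 150 = 3850
step 3: join B via merge
    card(P join B) = 6250*20/(125*10) = 100
    cost = 3850 + 6250*13 + 20*5 + 6250 + 20 = 91470
step 4: join C via nl
    card(P join C) = 100*150/(5*25*5) = 24
    cost = 91470 + 100*150 = 106470

106470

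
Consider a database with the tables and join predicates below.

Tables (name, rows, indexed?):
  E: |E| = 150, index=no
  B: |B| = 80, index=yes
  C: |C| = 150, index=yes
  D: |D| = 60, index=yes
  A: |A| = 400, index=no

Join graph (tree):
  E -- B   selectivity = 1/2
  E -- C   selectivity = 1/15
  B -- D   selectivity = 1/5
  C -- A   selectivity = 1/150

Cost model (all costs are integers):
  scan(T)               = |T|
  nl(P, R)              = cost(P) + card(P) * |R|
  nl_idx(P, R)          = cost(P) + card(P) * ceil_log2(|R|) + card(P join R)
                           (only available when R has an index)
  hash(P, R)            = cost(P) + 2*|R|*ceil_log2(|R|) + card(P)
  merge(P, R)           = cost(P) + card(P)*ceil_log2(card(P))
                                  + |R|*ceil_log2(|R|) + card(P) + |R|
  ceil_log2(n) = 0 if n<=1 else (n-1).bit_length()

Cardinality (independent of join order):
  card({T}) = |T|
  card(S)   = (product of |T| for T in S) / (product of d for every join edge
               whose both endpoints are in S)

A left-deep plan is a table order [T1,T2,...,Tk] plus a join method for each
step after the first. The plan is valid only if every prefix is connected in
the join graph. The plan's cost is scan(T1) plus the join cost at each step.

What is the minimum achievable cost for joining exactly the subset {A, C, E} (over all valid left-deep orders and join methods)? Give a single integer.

6000

Selinger DP over subsets of {A,C,E}:
  {E}: scan cost=150, card=150
  {C}: scan cost=150, card=150
  {A}: scan cost=400, card=400
  {CE}: card=1500; try (E,hash)→2700, (C,hash)→2700, (E,merge)→2850, (C,merge)→2850, (C,nl_idx)→2850, (E,nl)→22650 …(+1); best=2700 via (E,hash)
  {AC}: card=400; try (C,hash)→3200, (C,nl_idx)→4000, (A,merge)→5500, (C,merge)→5750, (A,hash)→7500, (A,nl)→60150 …(+1); best=3200 via (C,hash)
  {ACE}: card=4000; try (E,hash)→6000, (E,merge)→8550, (A,hash)→11400, (A,merge)→24700, (E,nl)→63200, (A,nl)→602700; best=6000 via (E,hash)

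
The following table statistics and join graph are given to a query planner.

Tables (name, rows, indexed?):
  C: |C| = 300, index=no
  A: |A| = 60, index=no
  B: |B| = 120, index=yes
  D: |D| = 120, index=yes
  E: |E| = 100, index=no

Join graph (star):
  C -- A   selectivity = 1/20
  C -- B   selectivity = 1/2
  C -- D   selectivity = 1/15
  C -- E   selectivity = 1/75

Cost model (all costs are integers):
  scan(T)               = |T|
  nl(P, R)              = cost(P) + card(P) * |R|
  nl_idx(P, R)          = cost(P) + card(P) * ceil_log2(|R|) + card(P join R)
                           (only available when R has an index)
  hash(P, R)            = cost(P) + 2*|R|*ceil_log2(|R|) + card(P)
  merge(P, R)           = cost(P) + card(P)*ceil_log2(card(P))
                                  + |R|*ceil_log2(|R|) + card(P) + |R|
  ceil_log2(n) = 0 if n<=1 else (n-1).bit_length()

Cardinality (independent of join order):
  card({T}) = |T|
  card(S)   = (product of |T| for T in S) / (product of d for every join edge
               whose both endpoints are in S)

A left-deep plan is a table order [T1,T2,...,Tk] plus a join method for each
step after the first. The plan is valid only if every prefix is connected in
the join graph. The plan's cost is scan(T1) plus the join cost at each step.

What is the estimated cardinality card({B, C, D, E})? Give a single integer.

192000

Tables in S: B(120), C(300), D(120), E(100)
Edges inside S: C-B(d=2), C-D(d=15), C-E(d=75)
numerator = 120 * 300 * 120 * 100 = 432000000
denominator = 2 * 15 * 75 = 2250
card(S) = 432000000 / 2250 = 192000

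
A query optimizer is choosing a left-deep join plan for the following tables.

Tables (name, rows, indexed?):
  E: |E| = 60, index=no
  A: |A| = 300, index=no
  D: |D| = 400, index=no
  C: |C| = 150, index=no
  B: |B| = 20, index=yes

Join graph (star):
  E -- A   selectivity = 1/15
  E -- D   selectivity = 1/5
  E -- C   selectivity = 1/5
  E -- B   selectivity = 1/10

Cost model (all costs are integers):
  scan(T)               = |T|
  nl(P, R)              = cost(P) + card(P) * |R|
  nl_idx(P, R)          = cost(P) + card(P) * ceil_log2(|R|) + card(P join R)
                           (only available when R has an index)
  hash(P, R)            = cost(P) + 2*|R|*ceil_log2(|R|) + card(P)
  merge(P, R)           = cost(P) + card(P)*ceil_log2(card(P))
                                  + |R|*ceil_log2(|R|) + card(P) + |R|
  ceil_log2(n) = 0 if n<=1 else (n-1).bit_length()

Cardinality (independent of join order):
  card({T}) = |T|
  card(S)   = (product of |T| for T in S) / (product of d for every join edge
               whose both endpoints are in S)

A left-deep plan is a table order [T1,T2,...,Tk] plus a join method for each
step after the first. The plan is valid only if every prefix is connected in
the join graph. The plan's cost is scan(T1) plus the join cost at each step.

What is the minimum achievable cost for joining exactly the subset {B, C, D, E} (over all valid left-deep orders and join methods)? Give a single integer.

13430

Selinger DP over subsets of {B,C,D,E}:
  {E}: scan cost=60, card=60
  {D}: scan cost=400, card=400
  {C}: scan cost=150, card=150
  {B}: scan cost=20, card=20
  {DE}: card=4800; try (E,hash)→1520, (D,merge)→4480, (E,merge)→4820, (D,hash)→7320, (D,nl)→24060, (E,nl)→24400; best=1520 via (E,hash)
  {CE}: card=1800; try (E,hash)→1020, (C,merge)→1830, (E,merge)→1920, (C,hash)→2520, (C,nl)→9060, (E,nl)→9150; best=1020 via (E,hash)
  {BE}: card=120; try (B,hash)→320, (B,nl_idx)→480, (E,merge)→560, (B,merge)→600, (E,hash)→760, (E,nl)→1220 …(+1); best=320 via (B,hash)
  {CDE}: card=144000; try (C,hash)→8720, (D,hash)→10020, (D,merge)→26620, (C,merge)→70070, (D,nl)→721020, (C,nl)→721520; best=8720 via (C,hash)
  {BDE}: card=9600; try (D,merge)→5280, (B,hash)→6520, (D,hash)→7640, (B,nl_idx)→35120, (D,nl)→48320, (B,merge)→68840 …(+1); best=5280 via (D,merge)
  {BCE}: card=3600; try (C,merge)→2630, (C,hash)→2840, (B,hash)→3020, (B,nl_idx)→13620, (C,nl)→18320, (B,merge)→22740 …(+1); best=2630 via (C,merge)
  {BCDE}: card=288000; try (D,hash)→13430, (C,hash)→17280, (D,merge)→53430, (C,merge)→150630, (B,hash)→152920, (B,nl_idx)→1016720 …(+4); best=13430 via (D,hash)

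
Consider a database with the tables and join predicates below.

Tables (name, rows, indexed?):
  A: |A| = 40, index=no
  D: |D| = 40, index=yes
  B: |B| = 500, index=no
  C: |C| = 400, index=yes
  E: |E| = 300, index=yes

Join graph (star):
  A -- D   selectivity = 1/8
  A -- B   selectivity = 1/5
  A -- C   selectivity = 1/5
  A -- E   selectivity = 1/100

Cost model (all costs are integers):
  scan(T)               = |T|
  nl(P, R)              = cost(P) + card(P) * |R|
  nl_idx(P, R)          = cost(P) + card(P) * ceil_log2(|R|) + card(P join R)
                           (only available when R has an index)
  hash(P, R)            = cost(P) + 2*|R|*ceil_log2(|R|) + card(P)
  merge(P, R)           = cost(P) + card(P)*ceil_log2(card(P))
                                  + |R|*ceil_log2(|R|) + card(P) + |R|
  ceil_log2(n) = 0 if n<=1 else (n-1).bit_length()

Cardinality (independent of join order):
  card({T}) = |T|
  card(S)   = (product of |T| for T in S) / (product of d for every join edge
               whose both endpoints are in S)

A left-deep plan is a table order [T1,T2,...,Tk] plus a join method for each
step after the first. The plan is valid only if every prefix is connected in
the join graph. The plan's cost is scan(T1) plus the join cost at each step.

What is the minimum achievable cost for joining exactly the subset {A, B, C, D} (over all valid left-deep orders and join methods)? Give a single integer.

Selinger DP over subsets of {A,B,C,D}:
  {A}: scan cost=40, card=40
  {D}: scan cost=40, card=40
  {B}: scan cost=500, card=500
  {C}: scan cost=400, card=400
  {AD}: card=200; try (D,nl_idx)→480, (D,hash)→560, (A,hash)→560, (D,merge)→600, (A,merge)→600, (D,nl)→1640 …(+1); best=480 via (D,nl_idx)
  {AB}: card=4000; try (A,hash)→1480, (B,merge)→5320, (A,merge)→5780, (B,hash)→9080, (B,nl)→20040, (A,nl)→20500; best=1480 via (A,hash)
  {AC}: card=3200; try (A,hash)→1280, (C,nl_idx)→3600, (C,merge)→4320, (A,merge)→4680, (C,hash)→7280, (C,nl)→16040 …(+1); best=1280 via (A,hash)
  {ABD}: card=20000; try (D,hash)→5960, (B,merge)→7280, (B,hash)→9680, (D,nl_idx)→45480, (D,merge)→53760, (B,nl)→100480 …(+1); best=5960 via (D,hash)
  {ACD}: card=16000; try (D,hash)→4960, (C,merge)→6280, (C,hash)→7880, (C,nl_idx)→18280, (D,nl_idx)→36480, (D,merge)→43160 …(+2); best=4960 via (D,hash)
  {ABC}: card=320000; try (C,hash)→12680, (B,hash)→13480, (B,merge)→47880, (C,merge)→57480, (C,nl_idx)→357480, (B,nl)→1601280 …(+1); best=12680 via (C,hash)
  {ABCD}: card=1600000; try (B,hash)→29960, (C,hash)→33160, (B,merge)→249960, (C,merge)→329960, (D,hash)→333160, (C,nl_idx)→1785960 …(+5); best=29960 via (B,hash)

29960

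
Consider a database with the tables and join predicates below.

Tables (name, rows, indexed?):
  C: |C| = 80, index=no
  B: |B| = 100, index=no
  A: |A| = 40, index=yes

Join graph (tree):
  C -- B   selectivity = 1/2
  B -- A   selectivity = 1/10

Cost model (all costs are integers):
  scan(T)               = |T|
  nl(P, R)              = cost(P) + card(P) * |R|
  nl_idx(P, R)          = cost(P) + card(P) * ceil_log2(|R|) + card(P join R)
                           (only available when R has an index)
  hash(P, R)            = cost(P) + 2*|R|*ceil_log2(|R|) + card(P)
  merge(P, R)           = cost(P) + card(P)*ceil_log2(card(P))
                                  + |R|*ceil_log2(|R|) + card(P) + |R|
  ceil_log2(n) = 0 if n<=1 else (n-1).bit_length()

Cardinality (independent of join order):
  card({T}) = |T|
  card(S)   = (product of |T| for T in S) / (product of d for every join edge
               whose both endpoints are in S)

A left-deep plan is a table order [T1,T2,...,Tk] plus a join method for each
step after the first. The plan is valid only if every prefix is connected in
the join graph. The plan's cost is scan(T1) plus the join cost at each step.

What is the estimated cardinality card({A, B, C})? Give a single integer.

16000

Tables in S: A(40), B(100), C(80)
Edges inside S: C-B(d=2), B-A(d=10)
numerator = 40 * 100 * 80 = 320000
denominator = 2 * 10 = 20
card(S) = 320000 / 20 = 16000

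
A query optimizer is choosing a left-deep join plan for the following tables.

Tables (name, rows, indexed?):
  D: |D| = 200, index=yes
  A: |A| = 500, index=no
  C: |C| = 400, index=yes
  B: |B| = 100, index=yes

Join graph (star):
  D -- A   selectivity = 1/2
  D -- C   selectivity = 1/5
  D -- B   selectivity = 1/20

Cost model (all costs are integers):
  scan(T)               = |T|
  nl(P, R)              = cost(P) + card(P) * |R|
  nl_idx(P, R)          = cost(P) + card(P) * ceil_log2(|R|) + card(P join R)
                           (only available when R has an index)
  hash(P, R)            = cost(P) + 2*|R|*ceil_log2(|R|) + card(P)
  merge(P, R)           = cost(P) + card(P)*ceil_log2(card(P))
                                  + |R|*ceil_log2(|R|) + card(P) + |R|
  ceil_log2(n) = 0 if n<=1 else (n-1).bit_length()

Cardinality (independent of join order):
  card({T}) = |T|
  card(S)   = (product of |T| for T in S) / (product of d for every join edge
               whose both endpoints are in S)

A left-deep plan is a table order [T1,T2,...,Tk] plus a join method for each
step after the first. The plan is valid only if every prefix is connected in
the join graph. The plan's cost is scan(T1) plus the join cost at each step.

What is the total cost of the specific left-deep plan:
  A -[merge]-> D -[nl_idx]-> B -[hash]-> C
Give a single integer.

864500

step 1: scan A: cost=500, card=500
step 2: join D via merge
    card(P join D) = 500*200/(2) = 50000
    cost = 500 + 500*9 + 200*8 + 500 + 200 = 7300
step 3: join B via nl_idx
    card(P join B) = 50000*100/(20) = 250000
    cost = 7300 + 50000*7 + 250000 = 607300
step 4: join C via hash
    card(P join C) = 250000*400/(5) = 20000000
    cost = 607300 + 2*400*9 + 250000 = 864500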